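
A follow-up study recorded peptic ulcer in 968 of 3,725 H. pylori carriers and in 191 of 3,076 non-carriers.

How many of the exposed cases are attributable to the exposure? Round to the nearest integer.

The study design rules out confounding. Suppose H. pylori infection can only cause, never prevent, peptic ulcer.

about 737 cases

p₁ = P(outcome | exposed) = 968/3725 = 0.25987
p₀ = P(outcome | unexposed) = 191/3076 = 0.062094
PN = (p₁ − p₀)/p₁ = (0.25987 − 0.062094) / 0.25987 ≈ 0.76105.
Attributable cases ≈ PN × (exposed cases) = 0.76105 × 968 ≈ 736.70.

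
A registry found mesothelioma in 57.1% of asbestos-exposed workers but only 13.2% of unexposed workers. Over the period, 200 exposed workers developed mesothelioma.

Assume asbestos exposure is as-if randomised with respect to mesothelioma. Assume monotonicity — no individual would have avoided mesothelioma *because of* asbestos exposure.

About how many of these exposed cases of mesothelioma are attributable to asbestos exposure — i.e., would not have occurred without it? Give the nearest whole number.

p₁ = 0.571, p₀ = 0.132.
PN = (p₁ − p₀)/p₁ = (0.571 − 0.132) / 0.571 ≈ 0.76883.
Attributable cases ≈ PN × (exposed cases) = 0.76883 × 200 ≈ 153.77.

about 154 cases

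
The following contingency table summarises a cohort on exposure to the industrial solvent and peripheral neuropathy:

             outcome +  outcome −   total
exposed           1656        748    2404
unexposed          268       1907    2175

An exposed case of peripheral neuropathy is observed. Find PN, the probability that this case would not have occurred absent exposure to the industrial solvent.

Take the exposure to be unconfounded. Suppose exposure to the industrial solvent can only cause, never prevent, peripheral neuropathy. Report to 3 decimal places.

p₁ = P(outcome | exposed) = 1656/2404 = 0.68885
p₀ = P(outcome | unexposed) = 268/2175 = 0.12322
Under exogeneity and monotonicity, PN = (p₁ − p₀) / p₁.
PN = (0.68885 − 0.12322) / 0.68885 = 0.56563 / 0.68885 ≈ 0.8211

PN ≈ 0.821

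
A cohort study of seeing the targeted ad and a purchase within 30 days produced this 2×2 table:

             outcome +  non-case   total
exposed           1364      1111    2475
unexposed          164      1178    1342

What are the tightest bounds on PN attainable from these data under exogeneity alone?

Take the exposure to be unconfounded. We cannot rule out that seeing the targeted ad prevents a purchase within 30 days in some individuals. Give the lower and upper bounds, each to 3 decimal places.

0.778 ≤ PN ≤ 1.000

p₁ = P(outcome | exposed) = 1364/2475 = 0.55111
p₀ = P(outcome | unexposed) = 164/1342 = 0.12221
Under exogeneity alone the bounds on PN are max{0,(p₁−p₀)/p₁} ≤ PN ≤ min{1,(1−p₀)/p₁}.
  lower = (p₁ − p₀)/p₁ = 0.42891 / 0.55111 ≈ 0.7783
  upper = min{1, (1 − p₀)/p₁} = 0.87779 / 0.55111 ≈ 1.5928 → capped at 1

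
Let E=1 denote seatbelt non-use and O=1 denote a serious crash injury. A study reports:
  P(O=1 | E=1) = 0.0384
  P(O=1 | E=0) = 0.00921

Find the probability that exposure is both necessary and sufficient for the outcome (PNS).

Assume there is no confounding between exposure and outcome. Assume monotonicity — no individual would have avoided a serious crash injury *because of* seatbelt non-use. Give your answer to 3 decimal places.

PNS ≈ 0.029

Let p₁ = 0.0384, p₀ = 0.00921.
Under exogeneity and monotonicity, PNS = p₁ − p₀.
PNS = 0.0384 − 0.00921 = 0.02919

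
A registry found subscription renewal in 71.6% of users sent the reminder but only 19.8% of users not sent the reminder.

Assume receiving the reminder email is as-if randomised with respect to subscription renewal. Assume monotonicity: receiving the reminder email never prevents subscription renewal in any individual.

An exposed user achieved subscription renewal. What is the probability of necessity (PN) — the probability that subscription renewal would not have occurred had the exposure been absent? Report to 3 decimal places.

PN ≈ 0.723

p₁ = 0.716, p₀ = 0.198.
Under exogeneity and monotonicity, PN = (p₁ − p₀) / p₁.
PN = (0.716 − 0.198) / 0.716 = 0.518 / 0.716 ≈ 0.7235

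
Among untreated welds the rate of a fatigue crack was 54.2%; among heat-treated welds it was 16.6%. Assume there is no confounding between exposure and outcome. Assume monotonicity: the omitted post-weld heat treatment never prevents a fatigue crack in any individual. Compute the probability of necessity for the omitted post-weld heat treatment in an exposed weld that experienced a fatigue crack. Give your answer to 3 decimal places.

PN ≈ 0.694

p₁ = 0.542, p₀ = 0.166.
Under exogeneity and monotonicity, PN = (p₁ − p₀) / p₁.
PN = (0.542 − 0.166) / 0.542 = 0.376 / 0.542 ≈ 0.6937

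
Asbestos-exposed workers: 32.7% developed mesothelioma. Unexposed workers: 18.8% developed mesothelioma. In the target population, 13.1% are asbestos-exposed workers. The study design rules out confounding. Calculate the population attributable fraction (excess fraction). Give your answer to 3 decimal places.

PAF ≈ 0.088

p₁ = 0.327, p₀ = 0.188.
Overall risk P(Y=1) = π·p₁ + (1−π)·p₀ = 0.131×0.327 + 0.869×0.188 = 0.20621.
Under exogeneity, PAF = [P(Y=1) − p₀] / P(Y=1).
PAF = (0.20621 − 0.188) / 0.20621 ≈ 0.0883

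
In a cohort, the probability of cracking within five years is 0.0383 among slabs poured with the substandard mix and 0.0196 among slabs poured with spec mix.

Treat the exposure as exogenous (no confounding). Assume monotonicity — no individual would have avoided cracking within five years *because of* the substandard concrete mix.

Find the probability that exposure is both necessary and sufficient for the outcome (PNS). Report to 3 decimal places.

PNS ≈ 0.019

Let p₁ = 0.0383, p₀ = 0.0196.
Under exogeneity and monotonicity, PNS = p₁ − p₀.
PNS = 0.0383 − 0.0196 = 0.0187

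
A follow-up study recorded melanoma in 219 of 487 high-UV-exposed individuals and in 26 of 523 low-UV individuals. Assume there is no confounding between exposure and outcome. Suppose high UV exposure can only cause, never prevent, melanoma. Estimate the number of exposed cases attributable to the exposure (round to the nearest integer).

about 195 cases

p₁ = P(outcome | exposed) = 219/487 = 0.44969
p₀ = P(outcome | unexposed) = 26/523 = 0.049713
PN = (p₁ − p₀)/p₁ = (0.44969 − 0.049713) / 0.44969 ≈ 0.88945.
Attributable cases ≈ PN × (exposed cases) = 0.88945 × 219 ≈ 194.79.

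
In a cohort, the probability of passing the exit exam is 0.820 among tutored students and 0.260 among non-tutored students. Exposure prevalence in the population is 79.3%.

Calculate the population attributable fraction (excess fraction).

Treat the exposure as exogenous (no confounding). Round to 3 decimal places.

Let p₁ = 0.82, p₀ = 0.26.
Overall risk P(Y=1) = π·p₁ + (1−π)·p₀ = 0.793×0.82 + 0.207×0.26 = 0.70408.
Under exogeneity, PAF = [P(Y=1) − p₀] / P(Y=1).
PAF = (0.70408 − 0.26) / 0.70408 ≈ 0.6307

PAF ≈ 0.631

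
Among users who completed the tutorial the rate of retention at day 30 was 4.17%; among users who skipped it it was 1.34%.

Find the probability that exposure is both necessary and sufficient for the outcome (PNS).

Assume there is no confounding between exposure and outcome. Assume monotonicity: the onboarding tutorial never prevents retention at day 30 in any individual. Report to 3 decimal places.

PNS ≈ 0.028

p₁ = 0.0417, p₀ = 0.0134.
Under exogeneity and monotonicity, PNS = p₁ − p₀.
PNS = 0.0417 − 0.0134 = 0.0283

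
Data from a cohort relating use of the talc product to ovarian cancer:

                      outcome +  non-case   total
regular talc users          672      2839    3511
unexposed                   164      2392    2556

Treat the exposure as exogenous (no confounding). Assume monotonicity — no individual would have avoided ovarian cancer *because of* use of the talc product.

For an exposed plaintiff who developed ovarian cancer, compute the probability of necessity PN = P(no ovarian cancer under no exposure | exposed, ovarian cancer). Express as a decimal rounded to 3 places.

p₁ = P(outcome | exposed) = 672/3511 = 0.1914
p₀ = P(outcome | unexposed) = 164/2556 = 0.064163
Under exogeneity and monotonicity, PN = (p₁ − p₀)/p₁.
PN = (0.1914 − 0.064163) / 0.1914 ≈ 0.6648

PN ≈ 0.665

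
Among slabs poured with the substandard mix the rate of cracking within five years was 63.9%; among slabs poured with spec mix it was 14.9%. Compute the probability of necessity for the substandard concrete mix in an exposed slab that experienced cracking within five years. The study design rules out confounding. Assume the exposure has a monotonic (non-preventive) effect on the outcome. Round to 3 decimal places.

PN ≈ 0.767

p₁ = 0.639, p₀ = 0.149.
Under exogeneity and monotonicity, PN = (p₁ − p₀) / p₁.
PN = (0.639 − 0.149) / 0.639 = 0.49 / 0.639 ≈ 0.7668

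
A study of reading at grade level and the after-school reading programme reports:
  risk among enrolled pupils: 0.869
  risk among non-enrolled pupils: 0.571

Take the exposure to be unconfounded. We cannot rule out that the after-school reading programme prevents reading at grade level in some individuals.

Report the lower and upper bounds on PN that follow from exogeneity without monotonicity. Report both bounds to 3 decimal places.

0.343 ≤ PN ≤ 0.494

Let p₁ = 0.869, p₀ = 0.571.
Under exogeneity alone the bounds on PN are max{0,(p₁−p₀)/p₁} ≤ PN ≤ min{1,(1−p₀)/p₁}.
  lower = (p₁ − p₀)/p₁ = 0.298 / 0.869 ≈ 0.3429
  upper = min{1, (1 − p₀)/p₁} = 0.429 / 0.869 ≈ 0.4937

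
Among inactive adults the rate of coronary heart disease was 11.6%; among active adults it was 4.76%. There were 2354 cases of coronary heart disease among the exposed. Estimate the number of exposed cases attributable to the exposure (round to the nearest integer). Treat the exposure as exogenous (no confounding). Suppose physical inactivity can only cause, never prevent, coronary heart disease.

about 1388 cases

p₁ = 0.116, p₀ = 0.0476.
PN = (p₁ − p₀)/p₁ = (0.116 − 0.0476) / 0.116 ≈ 0.58966.
Attributable cases ≈ PN × (exposed cases) = 0.58966 × 2354 ≈ 1388.05.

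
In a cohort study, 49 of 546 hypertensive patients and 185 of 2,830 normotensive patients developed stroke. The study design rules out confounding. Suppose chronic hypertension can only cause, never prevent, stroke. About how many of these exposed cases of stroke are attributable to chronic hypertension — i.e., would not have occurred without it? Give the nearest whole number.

about 13 cases

p₁ = P(outcome | exposed) = 49/546 = 0.089744
p₀ = P(outcome | unexposed) = 185/2830 = 0.065371
PN = (p₁ − p₀)/p₁ = (0.089744 − 0.065371) / 0.089744 ≈ 0.27158.
Attributable cases ≈ PN × (exposed cases) = 0.27158 × 49 ≈ 13.31.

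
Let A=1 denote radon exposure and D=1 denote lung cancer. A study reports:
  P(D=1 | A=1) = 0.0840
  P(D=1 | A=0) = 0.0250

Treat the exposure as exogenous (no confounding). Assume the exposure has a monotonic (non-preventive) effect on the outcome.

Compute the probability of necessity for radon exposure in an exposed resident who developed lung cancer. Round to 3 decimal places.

Let p₁ = 0.084, p₀ = 0.025.
Under exogeneity and monotonicity, PN = (p₁ − p₀) / p₁.
PN = (0.084 − 0.025) / 0.084 = 0.059 / 0.084 ≈ 0.7024

PN ≈ 0.702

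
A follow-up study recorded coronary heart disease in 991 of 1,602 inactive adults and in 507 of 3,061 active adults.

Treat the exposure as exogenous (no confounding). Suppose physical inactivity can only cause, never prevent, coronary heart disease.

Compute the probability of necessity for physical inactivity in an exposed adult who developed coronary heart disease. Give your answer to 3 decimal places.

p₁ = P(outcome | exposed) = 991/1602 = 0.6186
p₀ = P(outcome | unexposed) = 507/3061 = 0.16563
Under exogeneity and monotonicity, PN = (p₁ − p₀) / p₁.
PN = (0.6186 − 0.16563) / 0.6186 = 0.45297 / 0.6186 ≈ 0.7322

PN ≈ 0.732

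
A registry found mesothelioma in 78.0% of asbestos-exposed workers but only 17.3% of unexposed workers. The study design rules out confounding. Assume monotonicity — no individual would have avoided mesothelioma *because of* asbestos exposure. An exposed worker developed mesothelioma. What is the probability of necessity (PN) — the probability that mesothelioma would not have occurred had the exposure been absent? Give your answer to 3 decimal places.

p₁ = 0.78, p₀ = 0.173.
Under exogeneity and monotonicity, PN = (p₁ − p₀) / p₁.
PN = (0.78 − 0.173) / 0.78 = 0.607 / 0.78 ≈ 0.7782

PN ≈ 0.778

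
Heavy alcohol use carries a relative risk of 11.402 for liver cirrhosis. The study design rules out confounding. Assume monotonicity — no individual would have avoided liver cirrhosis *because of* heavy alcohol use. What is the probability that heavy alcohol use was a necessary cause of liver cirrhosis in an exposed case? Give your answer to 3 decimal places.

Under exogeneity and monotonicity, PN = (RR − 1) / RR = 1 − 1/RR.
PN = (11.402 − 1) / 11.402 = 10.4 / 11.402 ≈ 0.9123

PN ≈ 0.912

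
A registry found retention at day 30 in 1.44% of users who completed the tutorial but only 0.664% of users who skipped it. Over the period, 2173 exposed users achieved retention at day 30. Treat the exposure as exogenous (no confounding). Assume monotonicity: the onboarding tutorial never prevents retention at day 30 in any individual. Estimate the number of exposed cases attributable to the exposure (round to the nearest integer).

p₁ = 0.0144, p₀ = 0.00664.
PN = (p₁ − p₀)/p₁ = (0.0144 − 0.00664) / 0.0144 ≈ 0.53889.
Attributable cases ≈ PN × (exposed cases) = 0.53889 × 2173 ≈ 1171.01.

about 1171 cases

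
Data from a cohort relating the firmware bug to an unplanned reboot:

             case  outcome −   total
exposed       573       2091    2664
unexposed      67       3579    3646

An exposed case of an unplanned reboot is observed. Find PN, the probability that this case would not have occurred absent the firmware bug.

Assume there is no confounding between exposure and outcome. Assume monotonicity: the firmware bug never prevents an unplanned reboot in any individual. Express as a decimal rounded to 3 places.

PN ≈ 0.915

p₁ = P(outcome | exposed) = 573/2664 = 0.21509
p₀ = P(outcome | unexposed) = 67/3646 = 0.018376
Under exogeneity and monotonicity, PN = (p₁ − p₀) / p₁.
PN = (0.21509 − 0.018376) / 0.21509 = 0.19671 / 0.21509 ≈ 0.9146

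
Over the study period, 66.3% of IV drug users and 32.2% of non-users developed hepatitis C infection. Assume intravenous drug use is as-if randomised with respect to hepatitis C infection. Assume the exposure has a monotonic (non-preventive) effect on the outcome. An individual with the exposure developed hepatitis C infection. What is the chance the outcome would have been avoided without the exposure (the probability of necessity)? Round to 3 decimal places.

PN ≈ 0.514

p₁ = 0.663, p₀ = 0.322.
Under exogeneity and monotonicity, PN = (p₁ − p₀) / p₁.
PN = (0.663 − 0.322) / 0.663 = 0.341 / 0.663 ≈ 0.5143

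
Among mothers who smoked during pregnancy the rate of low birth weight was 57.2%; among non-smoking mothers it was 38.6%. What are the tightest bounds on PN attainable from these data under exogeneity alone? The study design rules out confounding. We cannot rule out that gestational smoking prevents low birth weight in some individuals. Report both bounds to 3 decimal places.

0.325 ≤ PN ≤ 1.000

p₁ = 0.572, p₀ = 0.386.
Under exogeneity alone the bounds on PN are max{0,(p₁−p₀)/p₁} ≤ PN ≤ min{1,(1−p₀)/p₁}.
  lower = (p₁ − p₀)/p₁ = 0.186 / 0.572 ≈ 0.3252
  upper = min{1, (1 − p₀)/p₁} = 0.614 / 0.572 ≈ 1.0734 → capped at 1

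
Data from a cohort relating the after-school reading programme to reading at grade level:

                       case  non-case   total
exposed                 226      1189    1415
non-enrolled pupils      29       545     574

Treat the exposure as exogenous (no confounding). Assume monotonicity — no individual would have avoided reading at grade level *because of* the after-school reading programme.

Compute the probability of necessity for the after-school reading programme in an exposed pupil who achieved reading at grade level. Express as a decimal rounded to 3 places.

PN ≈ 0.684

p₁ = P(outcome | exposed) = 226/1415 = 0.15972
p₀ = P(outcome | unexposed) = 29/574 = 0.050523
Under exogeneity and monotonicity, PN = (p₁ − p₀)/p₁.
PN = (0.15972 − 0.050523) / 0.15972 ≈ 0.6837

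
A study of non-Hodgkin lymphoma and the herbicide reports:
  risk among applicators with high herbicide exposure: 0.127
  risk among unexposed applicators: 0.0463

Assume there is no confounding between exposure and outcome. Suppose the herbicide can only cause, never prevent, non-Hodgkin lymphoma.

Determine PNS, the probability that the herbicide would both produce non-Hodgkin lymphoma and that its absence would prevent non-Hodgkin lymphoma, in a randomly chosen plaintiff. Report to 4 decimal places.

Let p₁ = 0.127, p₀ = 0.0463.
Under exogeneity and monotonicity, PNS = p₁ − p₀.
PNS = 0.127 − 0.0463 = 0.0807

PNS ≈ 0.0807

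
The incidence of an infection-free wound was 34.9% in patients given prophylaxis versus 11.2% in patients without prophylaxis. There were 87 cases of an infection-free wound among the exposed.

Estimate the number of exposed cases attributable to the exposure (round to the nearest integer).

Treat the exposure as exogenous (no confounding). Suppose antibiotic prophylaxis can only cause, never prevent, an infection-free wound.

about 59 cases

p₁ = 0.349, p₀ = 0.112.
PN = (p₁ − p₀)/p₁ = (0.349 − 0.112) / 0.349 ≈ 0.67908.
Attributable cases ≈ PN × (exposed cases) = 0.67908 × 87 ≈ 59.08.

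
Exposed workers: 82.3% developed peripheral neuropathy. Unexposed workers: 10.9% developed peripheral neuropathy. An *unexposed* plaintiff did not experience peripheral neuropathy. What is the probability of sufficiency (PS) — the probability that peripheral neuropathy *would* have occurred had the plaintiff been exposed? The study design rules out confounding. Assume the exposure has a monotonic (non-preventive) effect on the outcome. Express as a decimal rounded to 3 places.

PS ≈ 0.801

p₁ = 0.823, p₀ = 0.109.
Under exogeneity and monotonicity, PS = (p₁ − p₀) / (1 − p₀).
PS = (0.823 − 0.109) / (1 − 0.109) = 0.714 / 0.891 ≈ 0.8013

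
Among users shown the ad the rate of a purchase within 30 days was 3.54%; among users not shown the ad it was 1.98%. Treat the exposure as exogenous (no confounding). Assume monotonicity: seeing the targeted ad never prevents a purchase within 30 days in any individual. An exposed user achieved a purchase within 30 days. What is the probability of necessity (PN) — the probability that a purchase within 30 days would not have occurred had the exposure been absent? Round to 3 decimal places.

p₁ = 0.0354, p₀ = 0.0198.
Under exogeneity and monotonicity, PN = (p₁ − p₀) / p₁.
PN = (0.0354 − 0.0198) / 0.0354 = 0.0156 / 0.0354 ≈ 0.4407

PN ≈ 0.441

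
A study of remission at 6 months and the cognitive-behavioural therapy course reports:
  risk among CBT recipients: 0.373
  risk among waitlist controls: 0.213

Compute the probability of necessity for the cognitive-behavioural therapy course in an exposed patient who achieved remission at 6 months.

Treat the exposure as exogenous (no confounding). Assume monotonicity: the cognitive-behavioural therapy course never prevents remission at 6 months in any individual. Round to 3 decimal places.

Let p₁ = 0.373, p₀ = 0.213.
Under exogeneity and monotonicity, PN = (p₁ − p₀) / p₁.
PN = (0.373 − 0.213) / 0.373 = 0.16 / 0.373 ≈ 0.4290

PN ≈ 0.429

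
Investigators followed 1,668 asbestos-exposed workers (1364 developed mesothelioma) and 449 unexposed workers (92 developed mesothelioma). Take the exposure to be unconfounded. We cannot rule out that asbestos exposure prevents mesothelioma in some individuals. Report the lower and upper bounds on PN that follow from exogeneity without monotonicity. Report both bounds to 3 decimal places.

p₁ = P(outcome | exposed) = 1364/1668 = 0.81775
p₀ = P(outcome | unexposed) = 92/449 = 0.2049
Under exogeneity alone the bounds on PN are max{0,(p₁−p₀)/p₁} ≤ PN ≤ min{1,(1−p₀)/p₁}.
  lower = (p₁ − p₀)/p₁ = 0.61285 / 0.81775 ≈ 0.7494
  upper = min{1, (1 − p₀)/p₁} = 0.7951 / 0.81775 ≈ 0.9723

0.749 ≤ PN ≤ 0.972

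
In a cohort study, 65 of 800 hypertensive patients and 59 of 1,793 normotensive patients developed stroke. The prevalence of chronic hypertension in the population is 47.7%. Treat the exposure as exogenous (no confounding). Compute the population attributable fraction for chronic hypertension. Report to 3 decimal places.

PAF ≈ 0.412

p₁ = P(outcome | exposed) = 65/800 = 0.08125
p₀ = P(outcome | unexposed) = 59/1793 = 0.032906
Overall risk P(Y=1) = π·p₁ + (1−π)·p₀ = 0.477×0.08125 + 0.523×0.032906 = 0.055966.
Under exogeneity, PAF = [P(Y=1) − p₀] / P(Y=1).
PAF = (0.055966 − 0.032906) / 0.055966 ≈ 0.4120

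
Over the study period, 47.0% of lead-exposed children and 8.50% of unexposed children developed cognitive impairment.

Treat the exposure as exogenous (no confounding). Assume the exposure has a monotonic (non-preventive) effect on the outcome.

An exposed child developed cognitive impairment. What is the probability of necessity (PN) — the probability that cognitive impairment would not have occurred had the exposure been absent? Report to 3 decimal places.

PN ≈ 0.819

p₁ = 0.47, p₀ = 0.085.
Under exogeneity and monotonicity, PN = (p₁ − p₀) / p₁.
PN = (0.47 − 0.085) / 0.47 = 0.385 / 0.47 ≈ 0.8191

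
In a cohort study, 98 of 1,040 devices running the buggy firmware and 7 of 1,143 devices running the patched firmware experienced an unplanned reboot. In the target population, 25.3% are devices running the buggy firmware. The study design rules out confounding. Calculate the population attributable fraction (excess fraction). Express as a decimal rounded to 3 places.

PAF ≈ 0.784

p₁ = P(outcome | exposed) = 98/1040 = 0.094231
p₀ = P(outcome | unexposed) = 7/1143 = 0.0061242
Overall risk P(Y=1) = π·p₁ + (1−π)·p₀ = 0.253×0.094231 + 0.747×0.0061242 = 0.028415.
Under exogeneity, PAF = [P(Y=1) − p₀] / P(Y=1).
PAF = (0.028415 − 0.0061242) / 0.028415 ≈ 0.7845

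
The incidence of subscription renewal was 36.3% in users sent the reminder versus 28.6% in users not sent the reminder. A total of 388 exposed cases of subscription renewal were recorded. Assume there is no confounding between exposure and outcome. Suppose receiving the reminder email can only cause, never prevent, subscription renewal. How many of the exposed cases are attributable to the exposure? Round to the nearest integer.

p₁ = 0.363, p₀ = 0.286.
PN = (p₁ − p₀)/p₁ = (0.363 − 0.286) / 0.363 ≈ 0.21212.
Attributable cases ≈ PN × (exposed cases) = 0.21212 × 388 ≈ 82.30.

about 82 cases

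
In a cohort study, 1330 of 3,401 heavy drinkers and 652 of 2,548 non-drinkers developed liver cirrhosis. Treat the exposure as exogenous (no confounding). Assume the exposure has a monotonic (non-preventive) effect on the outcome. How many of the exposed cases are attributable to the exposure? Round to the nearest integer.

p₁ = P(outcome | exposed) = 1330/3401 = 0.39106
p₀ = P(outcome | unexposed) = 652/2548 = 0.25589
PN = (p₁ − p₀)/p₁ = (0.39106 − 0.25589) / 0.39106 ≈ 0.34566.
Attributable cases ≈ PN × (exposed cases) = 0.34566 × 1330 ≈ 459.73.

about 460 cases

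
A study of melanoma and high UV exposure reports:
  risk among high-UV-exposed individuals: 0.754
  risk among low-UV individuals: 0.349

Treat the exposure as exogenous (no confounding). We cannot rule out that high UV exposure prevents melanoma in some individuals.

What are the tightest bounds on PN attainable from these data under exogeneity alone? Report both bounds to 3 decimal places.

0.537 ≤ PN ≤ 0.863

Let p₁ = 0.754, p₀ = 0.349.
Under exogeneity alone the bounds on PN are max{0,(p₁−p₀)/p₁} ≤ PN ≤ min{1,(1−p₀)/p₁}.
  lower = (p₁ − p₀)/p₁ = 0.405 / 0.754 ≈ 0.5371
  upper = min{1, (1 − p₀)/p₁} = 0.651 / 0.754 ≈ 0.8634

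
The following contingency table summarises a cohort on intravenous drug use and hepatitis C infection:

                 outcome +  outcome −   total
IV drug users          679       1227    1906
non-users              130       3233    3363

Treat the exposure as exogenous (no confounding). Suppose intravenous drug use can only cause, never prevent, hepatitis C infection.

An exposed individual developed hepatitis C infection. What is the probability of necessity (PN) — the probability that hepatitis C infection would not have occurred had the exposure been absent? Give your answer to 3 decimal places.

p₁ = P(outcome | exposed) = 679/1906 = 0.35624
p₀ = P(outcome | unexposed) = 130/3363 = 0.038656
Under exogeneity and monotonicity, PN = (p₁ − p₀) / p₁.
PN = (0.35624 − 0.038656) / 0.35624 = 0.31759 / 0.35624 ≈ 0.8915

PN ≈ 0.891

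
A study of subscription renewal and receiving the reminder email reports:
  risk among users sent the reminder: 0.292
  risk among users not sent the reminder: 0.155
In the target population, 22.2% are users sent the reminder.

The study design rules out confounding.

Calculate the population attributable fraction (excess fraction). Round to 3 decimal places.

Let p₁ = 0.292, p₀ = 0.155.
Overall risk P(Y=1) = π·p₁ + (1−π)·p₀ = 0.222×0.292 + 0.778×0.155 = 0.18541.
Under exogeneity, PAF = [P(Y=1) − p₀] / P(Y=1).
PAF = (0.18541 − 0.155) / 0.18541 ≈ 0.1640

PAF ≈ 0.164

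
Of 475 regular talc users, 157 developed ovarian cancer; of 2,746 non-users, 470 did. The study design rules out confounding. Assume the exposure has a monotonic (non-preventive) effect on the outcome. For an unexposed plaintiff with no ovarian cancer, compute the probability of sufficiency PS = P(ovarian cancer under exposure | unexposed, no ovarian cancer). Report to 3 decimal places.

p₁ = P(outcome | exposed) = 157/475 = 0.33053
p₀ = P(outcome | unexposed) = 470/2746 = 0.17116
Under exogeneity and monotonicity, PS = (p₁ − p₀) / (1 − p₀).
PS = (0.33053 − 0.17116) / (1 − 0.17116) = 0.15937 / 0.82884 ≈ 0.1923

PS ≈ 0.192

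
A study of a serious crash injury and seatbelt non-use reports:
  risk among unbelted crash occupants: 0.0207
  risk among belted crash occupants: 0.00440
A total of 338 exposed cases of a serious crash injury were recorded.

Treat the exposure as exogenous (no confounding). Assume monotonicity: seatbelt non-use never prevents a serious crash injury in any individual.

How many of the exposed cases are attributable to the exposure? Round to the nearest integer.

Let p₁ = 0.0207, p₀ = 0.0044.
PN = (p₁ − p₀)/p₁ = (0.0207 − 0.0044) / 0.0207 ≈ 0.78744.
Attributable cases ≈ PN × (exposed cases) = 0.78744 × 338 ≈ 266.15.

about 266 cases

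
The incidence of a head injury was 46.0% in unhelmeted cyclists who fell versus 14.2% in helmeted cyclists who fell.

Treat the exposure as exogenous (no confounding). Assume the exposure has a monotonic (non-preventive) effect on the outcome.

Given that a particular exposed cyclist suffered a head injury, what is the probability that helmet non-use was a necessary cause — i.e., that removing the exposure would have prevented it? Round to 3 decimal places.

PN ≈ 0.691

p₁ = 0.46, p₀ = 0.142.
Under exogeneity and monotonicity, PN = (p₁ − p₀) / p₁.
PN = (0.46 − 0.142) / 0.46 = 0.318 / 0.46 ≈ 0.6913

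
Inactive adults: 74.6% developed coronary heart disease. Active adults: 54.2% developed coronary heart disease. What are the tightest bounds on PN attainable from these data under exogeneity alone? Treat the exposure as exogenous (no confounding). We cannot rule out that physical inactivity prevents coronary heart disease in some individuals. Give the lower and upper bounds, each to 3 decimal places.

0.273 ≤ PN ≤ 0.614

p₁ = 0.746, p₀ = 0.542.
Under exogeneity alone the bounds on PN are max{0,(p₁−p₀)/p₁} ≤ PN ≤ min{1,(1−p₀)/p₁}.
  lower = (p₁ − p₀)/p₁ = 0.204 / 0.746 ≈ 0.2735
  upper = min{1, (1 − p₀)/p₁} = 0.458 / 0.746 ≈ 0.6139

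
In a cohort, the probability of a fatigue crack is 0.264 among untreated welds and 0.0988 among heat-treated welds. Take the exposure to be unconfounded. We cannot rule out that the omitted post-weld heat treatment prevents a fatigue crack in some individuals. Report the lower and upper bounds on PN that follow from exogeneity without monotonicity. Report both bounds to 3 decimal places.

0.626 ≤ PN ≤ 1.000

Let p₁ = 0.264, p₀ = 0.0988.
Under exogeneity alone the bounds on PN are max{0,(p₁−p₀)/p₁} ≤ PN ≤ min{1,(1−p₀)/p₁}.
  lower = (p₁ − p₀)/p₁ = 0.1652 / 0.264 ≈ 0.6258
  upper = min{1, (1 − p₀)/p₁} = 0.9012 / 0.264 ≈ 3.4136 → capped at 1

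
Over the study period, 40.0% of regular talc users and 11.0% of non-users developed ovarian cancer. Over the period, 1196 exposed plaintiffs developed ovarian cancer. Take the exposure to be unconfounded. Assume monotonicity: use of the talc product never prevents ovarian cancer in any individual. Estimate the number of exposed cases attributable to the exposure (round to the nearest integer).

about 867 cases

p₁ = 0.4, p₀ = 0.11.
PN = (p₁ − p₀)/p₁ = (0.4 − 0.11) / 0.4 ≈ 0.72500.
Attributable cases ≈ PN × (exposed cases) = 0.72500 × 1196 ≈ 867.10.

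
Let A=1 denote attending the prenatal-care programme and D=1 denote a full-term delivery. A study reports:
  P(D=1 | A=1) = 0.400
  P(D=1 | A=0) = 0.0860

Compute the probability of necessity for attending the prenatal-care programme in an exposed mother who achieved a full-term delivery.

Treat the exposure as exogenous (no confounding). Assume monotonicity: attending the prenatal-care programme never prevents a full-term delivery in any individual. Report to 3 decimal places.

PN ≈ 0.785

Let p₁ = 0.4, p₀ = 0.086.
Under exogeneity and monotonicity, PN = (p₁ − p₀) / p₁.
PN = (0.4 − 0.086) / 0.4 = 0.314 / 0.4 ≈ 0.7850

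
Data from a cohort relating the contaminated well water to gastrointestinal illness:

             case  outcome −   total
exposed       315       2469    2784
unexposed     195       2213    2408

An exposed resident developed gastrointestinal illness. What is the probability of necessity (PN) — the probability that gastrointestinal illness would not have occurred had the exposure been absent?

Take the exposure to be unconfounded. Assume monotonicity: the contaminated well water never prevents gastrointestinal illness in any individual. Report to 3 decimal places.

p₁ = P(outcome | exposed) = 315/2784 = 0.11315
p₀ = P(outcome | unexposed) = 195/2408 = 0.08098
Under exogeneity and monotonicity, PN = (p₁ − p₀)/p₁.
PN = (0.11315 − 0.08098) / 0.11315 ≈ 0.2843

PN ≈ 0.284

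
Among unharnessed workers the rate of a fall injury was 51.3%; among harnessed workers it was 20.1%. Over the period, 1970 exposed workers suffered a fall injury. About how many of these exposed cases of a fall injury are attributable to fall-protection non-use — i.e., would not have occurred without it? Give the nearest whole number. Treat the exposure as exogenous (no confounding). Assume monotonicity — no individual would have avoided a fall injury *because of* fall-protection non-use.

about 1198 cases

p₁ = 0.513, p₀ = 0.201.
PN = (p₁ − p₀)/p₁ = (0.513 − 0.201) / 0.513 ≈ 0.60819.
Attributable cases ≈ PN × (exposed cases) = 0.60819 × 1970 ≈ 1198.13.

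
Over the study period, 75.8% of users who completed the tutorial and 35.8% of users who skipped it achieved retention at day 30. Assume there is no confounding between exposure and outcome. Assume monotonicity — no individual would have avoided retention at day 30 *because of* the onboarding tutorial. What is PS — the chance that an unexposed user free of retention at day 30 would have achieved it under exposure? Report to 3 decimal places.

PS ≈ 0.623

p₁ = 0.758, p₀ = 0.358.
Under exogeneity and monotonicity, PS = (p₁ − p₀) / (1 − p₀).
PS = (0.758 − 0.358) / (1 − 0.358) = 0.4 / 0.642 ≈ 0.6231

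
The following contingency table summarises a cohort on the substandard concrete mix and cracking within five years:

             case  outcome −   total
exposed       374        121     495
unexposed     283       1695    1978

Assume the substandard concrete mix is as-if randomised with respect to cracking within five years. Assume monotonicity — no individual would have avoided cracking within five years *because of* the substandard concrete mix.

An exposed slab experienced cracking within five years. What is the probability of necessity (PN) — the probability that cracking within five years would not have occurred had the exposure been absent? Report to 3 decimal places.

p₁ = P(outcome | exposed) = 374/495 = 0.75556
p₀ = P(outcome | unexposed) = 283/1978 = 0.14307
Under exogeneity and monotonicity, PN = (p₁ − p₀)/p₁.
PN = (0.75556 − 0.14307) / 0.75556 ≈ 0.8106

PN ≈ 0.811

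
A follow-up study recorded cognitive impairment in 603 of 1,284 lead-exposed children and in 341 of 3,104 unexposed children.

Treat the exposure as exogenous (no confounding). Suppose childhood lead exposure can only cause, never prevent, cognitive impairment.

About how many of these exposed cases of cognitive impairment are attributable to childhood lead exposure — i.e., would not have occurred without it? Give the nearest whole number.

p₁ = P(outcome | exposed) = 603/1284 = 0.46963
p₀ = P(outcome | unexposed) = 341/3104 = 0.10986
PN = (p₁ − p₀)/p₁ = (0.46963 − 0.10986) / 0.46963 ≈ 0.76607.
Attributable cases ≈ PN × (exposed cases) = 0.76607 × 603 ≈ 461.94.

about 462 cases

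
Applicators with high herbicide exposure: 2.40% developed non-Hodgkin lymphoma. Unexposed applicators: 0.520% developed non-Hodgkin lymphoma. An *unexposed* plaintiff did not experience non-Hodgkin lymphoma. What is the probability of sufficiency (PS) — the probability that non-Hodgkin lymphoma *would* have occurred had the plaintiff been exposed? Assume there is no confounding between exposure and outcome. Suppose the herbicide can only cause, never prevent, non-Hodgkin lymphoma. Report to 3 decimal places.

p₁ = 0.024, p₀ = 0.0052.
Under exogeneity and monotonicity, PS = (p₁ − p₀) / (1 − p₀).
PS = (0.024 − 0.0052) / (1 − 0.0052) = 0.0188 / 0.9948 ≈ 0.0189

PS ≈ 0.019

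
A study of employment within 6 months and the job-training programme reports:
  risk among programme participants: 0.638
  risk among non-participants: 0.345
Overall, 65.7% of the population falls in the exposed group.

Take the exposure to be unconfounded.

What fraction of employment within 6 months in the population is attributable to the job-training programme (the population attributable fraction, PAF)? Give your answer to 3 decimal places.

Let p₁ = 0.638, p₀ = 0.345.
Overall risk P(Y=1) = π·p₁ + (1−π)·p₀ = 0.657×0.638 + 0.343×0.345 = 0.5375.
Under exogeneity, PAF = [P(Y=1) − p₀] / P(Y=1).
PAF = (0.5375 − 0.345) / 0.5375 ≈ 0.3581

PAF ≈ 0.358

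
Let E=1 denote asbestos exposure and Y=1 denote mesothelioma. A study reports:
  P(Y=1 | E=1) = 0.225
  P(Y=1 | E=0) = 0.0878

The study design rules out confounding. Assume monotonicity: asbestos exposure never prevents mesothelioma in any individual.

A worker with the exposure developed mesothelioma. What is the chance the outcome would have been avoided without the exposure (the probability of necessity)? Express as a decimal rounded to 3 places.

Let p₁ = 0.225, p₀ = 0.0878.
Under exogeneity and monotonicity, PN = (p₁ − p₀) / p₁.
PN = (0.225 − 0.0878) / 0.225 = 0.1372 / 0.225 ≈ 0.6098

PN ≈ 0.610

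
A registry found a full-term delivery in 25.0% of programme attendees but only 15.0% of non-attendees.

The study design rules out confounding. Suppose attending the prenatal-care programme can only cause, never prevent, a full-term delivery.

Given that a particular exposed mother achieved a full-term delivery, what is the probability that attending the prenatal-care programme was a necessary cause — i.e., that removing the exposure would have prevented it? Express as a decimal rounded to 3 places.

PN ≈ 0.400

p₁ = 0.25, p₀ = 0.15.
Under exogeneity and monotonicity, PN = (p₁ − p₀) / p₁.
PN = (0.25 − 0.15) / 0.25 = 0.1 / 0.25 ≈ 0.4000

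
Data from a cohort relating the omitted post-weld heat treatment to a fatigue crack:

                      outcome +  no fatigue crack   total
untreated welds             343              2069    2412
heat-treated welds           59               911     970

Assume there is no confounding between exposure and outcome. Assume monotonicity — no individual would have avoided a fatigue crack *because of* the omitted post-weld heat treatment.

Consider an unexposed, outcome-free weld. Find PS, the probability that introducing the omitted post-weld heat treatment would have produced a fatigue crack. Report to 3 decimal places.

PS ≈ 0.087

p₁ = P(outcome | exposed) = 343/2412 = 0.14221
p₀ = P(outcome | unexposed) = 59/970 = 0.060825
Under exogeneity and monotonicity, PS = (p₁ − p₀)/(1 − p₀).
PS = (0.14221 − 0.060825) / 0.93918 ≈ 0.0867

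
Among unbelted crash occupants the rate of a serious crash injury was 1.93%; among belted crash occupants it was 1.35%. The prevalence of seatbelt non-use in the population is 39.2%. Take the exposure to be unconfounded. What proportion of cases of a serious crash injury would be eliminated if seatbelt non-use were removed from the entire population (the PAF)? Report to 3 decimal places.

p₁ = 0.0193, p₀ = 0.0135.
Overall risk P(Y=1) = π·p₁ + (1−π)·p₀ = 0.392×0.0193 + 0.608×0.0135 = 0.015774.
Under exogeneity, PAF = [P(Y=1) − p₀] / P(Y=1).
PAF = (0.015774 − 0.0135) / 0.015774 ≈ 0.1441

PAF ≈ 0.144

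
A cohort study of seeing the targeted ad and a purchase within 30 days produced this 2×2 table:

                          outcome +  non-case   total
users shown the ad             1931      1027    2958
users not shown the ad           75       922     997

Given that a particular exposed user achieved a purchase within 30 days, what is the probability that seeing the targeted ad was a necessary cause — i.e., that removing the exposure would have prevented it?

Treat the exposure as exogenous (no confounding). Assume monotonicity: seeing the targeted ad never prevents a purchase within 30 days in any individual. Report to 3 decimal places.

PN ≈ 0.885

p₁ = P(outcome | exposed) = 1931/2958 = 0.65281
p₀ = P(outcome | unexposed) = 75/997 = 0.075226
Under exogeneity and monotonicity, PN = (p₁ − p₀)/p₁.
PN = (0.65281 − 0.075226) / 0.65281 ≈ 0.8848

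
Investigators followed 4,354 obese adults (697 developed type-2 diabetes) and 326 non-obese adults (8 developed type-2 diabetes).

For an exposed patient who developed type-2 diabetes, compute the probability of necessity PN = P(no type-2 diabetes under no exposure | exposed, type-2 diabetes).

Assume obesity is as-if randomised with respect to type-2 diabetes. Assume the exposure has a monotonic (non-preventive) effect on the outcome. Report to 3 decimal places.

p₁ = P(outcome | exposed) = 697/4354 = 0.16008
p₀ = P(outcome | unexposed) = 8/326 = 0.02454
Under exogeneity and monotonicity, PN = (p₁ − p₀) / p₁.
PN = (0.16008 − 0.02454) / 0.16008 = 0.13554 / 0.16008 ≈ 0.8467

PN ≈ 0.847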